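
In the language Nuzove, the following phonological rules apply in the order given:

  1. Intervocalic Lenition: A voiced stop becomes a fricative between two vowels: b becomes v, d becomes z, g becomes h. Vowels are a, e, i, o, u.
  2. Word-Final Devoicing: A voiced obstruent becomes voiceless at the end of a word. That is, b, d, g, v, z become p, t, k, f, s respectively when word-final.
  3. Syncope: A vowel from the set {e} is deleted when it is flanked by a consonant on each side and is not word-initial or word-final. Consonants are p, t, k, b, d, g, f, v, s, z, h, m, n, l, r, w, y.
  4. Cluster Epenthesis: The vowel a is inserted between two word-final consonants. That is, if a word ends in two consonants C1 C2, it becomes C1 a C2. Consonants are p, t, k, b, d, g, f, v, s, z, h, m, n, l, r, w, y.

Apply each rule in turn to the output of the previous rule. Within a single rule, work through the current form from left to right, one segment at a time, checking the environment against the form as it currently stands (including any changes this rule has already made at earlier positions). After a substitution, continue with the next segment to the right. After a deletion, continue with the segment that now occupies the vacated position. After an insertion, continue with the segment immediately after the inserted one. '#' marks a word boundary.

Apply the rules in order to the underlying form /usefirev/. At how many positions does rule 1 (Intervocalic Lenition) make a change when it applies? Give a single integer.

1 Intervocalic Lenition: no change — [usefirev]
2 Word-Final Devoicing: [usefirev] → [usefiref]
3 Syncope: [usefiref] → [usfirf]
4 Cluster Epenthesis: [usfirf] → [usfiraf]
Rule 1 changed 0 position(s).

0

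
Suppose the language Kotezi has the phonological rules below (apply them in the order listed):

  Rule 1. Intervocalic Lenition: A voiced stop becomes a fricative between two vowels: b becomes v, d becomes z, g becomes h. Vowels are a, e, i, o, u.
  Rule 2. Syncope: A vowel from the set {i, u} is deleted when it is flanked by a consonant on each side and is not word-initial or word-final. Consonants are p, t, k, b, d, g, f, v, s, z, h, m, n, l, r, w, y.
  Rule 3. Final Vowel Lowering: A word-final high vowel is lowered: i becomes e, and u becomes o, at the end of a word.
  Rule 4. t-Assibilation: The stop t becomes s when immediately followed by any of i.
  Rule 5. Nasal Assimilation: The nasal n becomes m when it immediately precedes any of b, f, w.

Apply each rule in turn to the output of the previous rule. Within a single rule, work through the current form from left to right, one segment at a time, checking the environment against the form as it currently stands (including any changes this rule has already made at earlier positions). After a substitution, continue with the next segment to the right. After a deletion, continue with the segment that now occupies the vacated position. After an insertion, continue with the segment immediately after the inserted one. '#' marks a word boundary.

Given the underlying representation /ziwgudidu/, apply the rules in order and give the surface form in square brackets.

[zwgzzo]

Rule 1 Intervocalic Lenition: [ziwgudidu] → [ziwguzizu]
Rule 2 Syncope: [ziwguzizu] → [zwgzzu]
Rule 3 Final Vowel Lowering: [zwgzzu] → [zwgzzo]
Rule 4 t-Assibilation: no change — [zwgzzo]
Rule 5 Nasal Assimilation: no change — [zwgzzo]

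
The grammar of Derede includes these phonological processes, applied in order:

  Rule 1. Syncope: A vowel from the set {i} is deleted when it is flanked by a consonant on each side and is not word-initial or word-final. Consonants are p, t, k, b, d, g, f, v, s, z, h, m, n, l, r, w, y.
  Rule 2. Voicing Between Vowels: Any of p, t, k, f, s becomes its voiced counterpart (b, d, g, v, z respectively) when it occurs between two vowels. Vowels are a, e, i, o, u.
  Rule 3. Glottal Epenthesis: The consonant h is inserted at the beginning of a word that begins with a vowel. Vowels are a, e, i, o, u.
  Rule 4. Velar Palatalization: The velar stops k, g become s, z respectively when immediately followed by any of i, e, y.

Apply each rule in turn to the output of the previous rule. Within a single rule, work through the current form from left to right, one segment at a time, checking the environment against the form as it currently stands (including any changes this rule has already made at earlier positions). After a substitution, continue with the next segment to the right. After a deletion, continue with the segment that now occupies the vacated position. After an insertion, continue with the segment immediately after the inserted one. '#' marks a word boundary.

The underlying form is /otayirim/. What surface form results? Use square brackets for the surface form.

[hodayrm]

Rule 1 Syncope: [otayirim] → [otayrm]
Rule 2 Voicing Between Vowels: [otayrm] → [odayrm]
Rule 3 Glottal Epenthesis: [odayrm] → [hodayrm]
Rule 4 Velar Palatalization: no change — [hodayrm]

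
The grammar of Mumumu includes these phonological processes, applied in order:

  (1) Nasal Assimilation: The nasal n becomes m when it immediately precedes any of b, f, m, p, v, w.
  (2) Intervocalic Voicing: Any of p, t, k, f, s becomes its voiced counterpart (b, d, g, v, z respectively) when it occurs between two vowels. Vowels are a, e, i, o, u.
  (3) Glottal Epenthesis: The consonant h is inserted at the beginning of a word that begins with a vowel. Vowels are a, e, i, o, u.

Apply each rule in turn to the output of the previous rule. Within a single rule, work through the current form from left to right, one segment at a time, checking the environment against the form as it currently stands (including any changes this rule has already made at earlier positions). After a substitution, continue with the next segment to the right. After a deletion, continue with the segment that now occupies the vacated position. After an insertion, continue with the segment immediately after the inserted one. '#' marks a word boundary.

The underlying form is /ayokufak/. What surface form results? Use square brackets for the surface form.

(1) Nasal Assimilation: no change — [ayokufak]
(2) Intervocalic Voicing: [ayokufak] → [ayoguvak]
(3) Glottal Epenthesis: [ayoguvak] → [hayoguvak]

[hayoguvak]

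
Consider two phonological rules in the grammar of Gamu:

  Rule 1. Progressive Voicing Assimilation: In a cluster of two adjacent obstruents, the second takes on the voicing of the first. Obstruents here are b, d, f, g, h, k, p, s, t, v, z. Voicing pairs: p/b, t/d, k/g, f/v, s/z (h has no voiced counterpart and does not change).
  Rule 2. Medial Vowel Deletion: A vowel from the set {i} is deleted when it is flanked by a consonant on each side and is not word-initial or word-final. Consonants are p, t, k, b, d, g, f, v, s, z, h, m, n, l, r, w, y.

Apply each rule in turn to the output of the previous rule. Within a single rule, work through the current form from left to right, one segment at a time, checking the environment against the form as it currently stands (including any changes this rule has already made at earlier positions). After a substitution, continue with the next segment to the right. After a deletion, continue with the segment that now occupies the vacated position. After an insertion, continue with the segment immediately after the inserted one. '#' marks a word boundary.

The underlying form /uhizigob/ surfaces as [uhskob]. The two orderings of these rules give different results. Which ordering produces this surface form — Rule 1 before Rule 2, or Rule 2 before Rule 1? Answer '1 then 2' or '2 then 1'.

Order 1 then 2:
  1 Progressive Voicing Assimilation: no change — [uhizigob]
  2 Medial Vowel Deletion: [uhizigob] → [uhzgob]
  result: [uhzgob]
Order 2 then 1:
  2 Medial Vowel Deletion: [uhizigob] → [uhzgob]
  1 Progressive Voicing Assimilation: [uhzgob] → [uhskob]
  result: [uhskob]

2 then 1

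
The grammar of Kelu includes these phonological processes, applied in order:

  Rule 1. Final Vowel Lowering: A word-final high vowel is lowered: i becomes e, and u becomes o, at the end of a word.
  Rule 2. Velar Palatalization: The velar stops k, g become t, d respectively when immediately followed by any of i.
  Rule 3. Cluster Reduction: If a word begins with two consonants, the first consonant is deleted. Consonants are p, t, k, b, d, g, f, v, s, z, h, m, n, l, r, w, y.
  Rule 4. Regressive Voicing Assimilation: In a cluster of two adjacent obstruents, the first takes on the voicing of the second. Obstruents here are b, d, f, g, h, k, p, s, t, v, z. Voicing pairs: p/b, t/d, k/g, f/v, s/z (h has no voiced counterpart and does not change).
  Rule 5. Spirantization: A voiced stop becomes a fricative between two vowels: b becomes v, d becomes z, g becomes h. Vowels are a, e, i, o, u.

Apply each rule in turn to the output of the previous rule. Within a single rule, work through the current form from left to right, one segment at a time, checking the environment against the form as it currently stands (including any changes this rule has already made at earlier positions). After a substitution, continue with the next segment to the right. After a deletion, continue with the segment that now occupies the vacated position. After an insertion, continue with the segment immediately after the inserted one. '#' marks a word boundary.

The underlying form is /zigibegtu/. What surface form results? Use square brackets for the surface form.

[zizivekto]

Rule 1 Final Vowel Lowering: [zigibegtu] → [zigibegto]
Rule 2 Velar Palatalization: [zigibegto] → [zidibegto]
Rule 3 Cluster Reduction: no change — [zidibegto]
Rule 4 Regressive Voicing Assimilation: [zidibegto] → [zidibekto]
Rule 5 Spirantization: [zidibekto] → [zizivekto]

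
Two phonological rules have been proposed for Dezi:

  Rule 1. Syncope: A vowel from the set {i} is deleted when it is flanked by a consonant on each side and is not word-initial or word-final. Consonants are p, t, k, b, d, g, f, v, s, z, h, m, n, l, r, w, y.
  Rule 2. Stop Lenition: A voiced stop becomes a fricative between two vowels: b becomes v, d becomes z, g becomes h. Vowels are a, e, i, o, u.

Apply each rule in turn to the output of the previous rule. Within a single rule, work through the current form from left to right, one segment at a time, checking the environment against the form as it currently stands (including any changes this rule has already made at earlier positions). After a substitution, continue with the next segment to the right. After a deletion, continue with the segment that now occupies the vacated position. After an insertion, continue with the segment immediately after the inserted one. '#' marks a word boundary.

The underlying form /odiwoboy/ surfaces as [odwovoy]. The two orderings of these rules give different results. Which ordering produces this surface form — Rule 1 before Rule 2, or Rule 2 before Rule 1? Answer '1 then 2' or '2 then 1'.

Order 1 then 2:
  1 Syncope: [odiwoboy] → [odwoboy]
  2 Stop Lenition: [odwoboy] → [odwovoy]
  result: [odwovoy]
Order 2 then 1:
  2 Stop Lenition: [odiwoboy] → [oziwovoy]
  1 Syncope: [oziwovoy] → [ozwovoy]
  result: [ozwovoy]

1 then 2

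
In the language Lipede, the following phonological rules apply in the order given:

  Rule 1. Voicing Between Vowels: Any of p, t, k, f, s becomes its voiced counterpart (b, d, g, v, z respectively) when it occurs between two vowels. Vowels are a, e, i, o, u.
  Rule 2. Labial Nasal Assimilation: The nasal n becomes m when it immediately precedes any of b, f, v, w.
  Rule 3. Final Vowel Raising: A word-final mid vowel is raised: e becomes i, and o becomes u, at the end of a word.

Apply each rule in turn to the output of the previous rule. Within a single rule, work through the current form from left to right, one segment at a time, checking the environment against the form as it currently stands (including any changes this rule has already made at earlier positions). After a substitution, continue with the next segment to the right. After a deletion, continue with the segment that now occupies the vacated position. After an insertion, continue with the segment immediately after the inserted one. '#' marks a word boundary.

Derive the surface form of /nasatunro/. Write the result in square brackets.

Rule 1 Voicing Between Vowels: [nasatunro] → [nazadunro]
Rule 2 Labial Nasal Assimilation: no change — [nazadunro]
Rule 3 Final Vowel Raising: [nazadunro] → [nazadunru]

[nazadunru]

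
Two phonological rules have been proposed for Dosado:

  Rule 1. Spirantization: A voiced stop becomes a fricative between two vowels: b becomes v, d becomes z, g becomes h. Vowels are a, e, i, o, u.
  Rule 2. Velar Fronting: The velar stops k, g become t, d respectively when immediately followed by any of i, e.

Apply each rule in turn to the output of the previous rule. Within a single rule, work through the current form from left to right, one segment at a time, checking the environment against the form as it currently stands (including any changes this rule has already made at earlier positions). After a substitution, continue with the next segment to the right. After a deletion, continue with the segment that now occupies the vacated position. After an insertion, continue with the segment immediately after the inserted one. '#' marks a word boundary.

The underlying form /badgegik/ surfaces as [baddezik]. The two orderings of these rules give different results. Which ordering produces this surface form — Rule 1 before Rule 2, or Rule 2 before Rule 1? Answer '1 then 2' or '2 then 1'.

Order 1 then 2:
  1 Spirantization: [badgegik] → [badgehik]
  2 Velar Fronting: [badgehik] → [baddehik]
  result: [baddehik]
Order 2 then 1:
  2 Velar Fronting: [badgegik] → [baddedik]
  1 Spirantization: [baddedik] → [baddezik]
  result: [baddezik]

2 then 1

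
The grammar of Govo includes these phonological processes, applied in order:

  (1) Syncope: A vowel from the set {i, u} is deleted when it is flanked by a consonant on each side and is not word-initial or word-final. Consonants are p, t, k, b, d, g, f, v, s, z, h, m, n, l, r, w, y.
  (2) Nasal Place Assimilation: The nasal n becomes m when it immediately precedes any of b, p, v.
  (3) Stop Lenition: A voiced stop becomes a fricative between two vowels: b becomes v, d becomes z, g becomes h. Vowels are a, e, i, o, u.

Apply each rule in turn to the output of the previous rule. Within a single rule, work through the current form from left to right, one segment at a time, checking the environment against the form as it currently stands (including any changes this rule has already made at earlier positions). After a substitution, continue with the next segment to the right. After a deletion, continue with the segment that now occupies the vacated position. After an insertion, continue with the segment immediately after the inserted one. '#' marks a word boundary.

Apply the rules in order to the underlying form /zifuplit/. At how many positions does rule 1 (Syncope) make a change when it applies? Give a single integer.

3

(1) Syncope: [zifuplit] → [zfplt]
(2) Nasal Place Assimilation: no change — [zfplt]
(3) Stop Lenition: no change — [zfplt]
Rule 1 changed 3 position(s).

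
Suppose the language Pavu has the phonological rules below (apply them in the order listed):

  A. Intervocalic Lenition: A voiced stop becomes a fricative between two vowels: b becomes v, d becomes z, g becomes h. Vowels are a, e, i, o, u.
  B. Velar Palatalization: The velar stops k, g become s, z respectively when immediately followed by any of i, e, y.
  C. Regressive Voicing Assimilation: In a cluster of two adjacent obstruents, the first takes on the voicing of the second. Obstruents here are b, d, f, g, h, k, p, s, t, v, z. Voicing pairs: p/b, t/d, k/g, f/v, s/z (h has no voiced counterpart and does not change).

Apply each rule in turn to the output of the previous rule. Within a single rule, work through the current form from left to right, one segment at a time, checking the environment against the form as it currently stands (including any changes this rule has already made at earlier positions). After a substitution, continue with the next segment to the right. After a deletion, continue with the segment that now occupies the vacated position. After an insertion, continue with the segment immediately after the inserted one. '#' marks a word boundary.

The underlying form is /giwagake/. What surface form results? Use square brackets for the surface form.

A Intervocalic Lenition: [giwagake] → [giwahake]
B Velar Palatalization: [giwahake] → [ziwahase]
C Regressive Voicing Assimilation: no change — [ziwahase]

[ziwahase]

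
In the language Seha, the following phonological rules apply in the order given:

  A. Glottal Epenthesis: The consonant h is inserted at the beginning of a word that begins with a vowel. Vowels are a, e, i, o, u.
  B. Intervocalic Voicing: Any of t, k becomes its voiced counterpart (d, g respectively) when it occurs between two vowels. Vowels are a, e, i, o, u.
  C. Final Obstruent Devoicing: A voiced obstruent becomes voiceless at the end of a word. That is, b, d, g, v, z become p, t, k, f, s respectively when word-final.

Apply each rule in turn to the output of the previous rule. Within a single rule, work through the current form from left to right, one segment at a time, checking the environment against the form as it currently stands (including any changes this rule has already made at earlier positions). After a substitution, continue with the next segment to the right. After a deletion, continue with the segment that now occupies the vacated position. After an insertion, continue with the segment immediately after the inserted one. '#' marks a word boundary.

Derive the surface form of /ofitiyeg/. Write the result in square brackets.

A Glottal Epenthesis: [ofitiyeg] → [hofitiyeg]
B Intervocalic Voicing: [hofitiyeg] → [hofidiyeg]
C Final Obstruent Devoicing: [hofidiyeg] → [hofidiyek]

[hofidiyek]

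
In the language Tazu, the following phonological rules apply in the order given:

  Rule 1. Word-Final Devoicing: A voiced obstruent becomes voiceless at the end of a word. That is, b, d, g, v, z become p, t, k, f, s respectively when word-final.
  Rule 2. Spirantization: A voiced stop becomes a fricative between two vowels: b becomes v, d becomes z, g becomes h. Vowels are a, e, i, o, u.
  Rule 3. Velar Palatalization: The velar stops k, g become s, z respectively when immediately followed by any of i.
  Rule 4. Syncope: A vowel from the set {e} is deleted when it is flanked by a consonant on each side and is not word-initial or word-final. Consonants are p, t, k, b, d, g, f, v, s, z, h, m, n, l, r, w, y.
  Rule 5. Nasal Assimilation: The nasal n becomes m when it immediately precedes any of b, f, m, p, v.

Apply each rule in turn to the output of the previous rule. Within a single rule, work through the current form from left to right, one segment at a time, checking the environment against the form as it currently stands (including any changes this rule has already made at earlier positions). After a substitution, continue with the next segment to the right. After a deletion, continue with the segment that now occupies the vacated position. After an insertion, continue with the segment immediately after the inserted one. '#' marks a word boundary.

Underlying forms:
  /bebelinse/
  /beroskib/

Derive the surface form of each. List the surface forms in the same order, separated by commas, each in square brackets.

/bebelinse/:
  Rule 1 Word-Final Devoicing: no change — [bebelinse]
  Rule 2 Spirantization: [bebelinse] → [bevelinse]
  Rule 3 Velar Palatalization: no change — [bevelinse]
  Rule 4 Syncope: [bevelinse] → [bvlinse]
  Rule 5 Nasal Assimilation: no change — [bvlinse]
/beroskib/:
  Rule 1 Word-Final Devoicing: [beroskib] → [beroskip]
  Rule 2 Spirantization: no change — [beroskip]
  Rule 3 Velar Palatalization: [beroskip] → [berossip]
  Rule 4 Syncope: [berossip] → [brossip]
  Rule 5 Nasal Assimilation: no change — [brossip]

[bvlinse], [brossip]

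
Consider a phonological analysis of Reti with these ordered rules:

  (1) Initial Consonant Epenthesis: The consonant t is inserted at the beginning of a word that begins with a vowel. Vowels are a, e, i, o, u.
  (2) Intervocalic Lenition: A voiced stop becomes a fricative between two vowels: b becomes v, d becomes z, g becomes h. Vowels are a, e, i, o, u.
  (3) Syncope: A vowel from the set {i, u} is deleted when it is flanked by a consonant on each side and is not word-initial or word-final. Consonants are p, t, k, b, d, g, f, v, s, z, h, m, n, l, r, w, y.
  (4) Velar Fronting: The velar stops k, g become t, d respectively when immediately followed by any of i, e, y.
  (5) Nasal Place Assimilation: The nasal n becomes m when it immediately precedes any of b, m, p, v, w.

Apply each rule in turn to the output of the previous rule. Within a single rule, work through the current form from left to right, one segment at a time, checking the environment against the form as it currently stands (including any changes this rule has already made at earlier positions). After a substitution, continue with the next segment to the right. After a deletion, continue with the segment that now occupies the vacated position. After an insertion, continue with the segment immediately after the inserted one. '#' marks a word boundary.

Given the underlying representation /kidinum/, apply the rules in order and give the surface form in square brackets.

[kzmm]

(1) Initial Consonant Epenthesis: no change — [kidinum]
(2) Intervocalic Lenition: [kidinum] → [kizinum]
(3) Syncope: [kizinum] → [kznm]
(4) Velar Fronting: no change — [kznm]
(5) Nasal Place Assimilation: [kznm] → [kzmm]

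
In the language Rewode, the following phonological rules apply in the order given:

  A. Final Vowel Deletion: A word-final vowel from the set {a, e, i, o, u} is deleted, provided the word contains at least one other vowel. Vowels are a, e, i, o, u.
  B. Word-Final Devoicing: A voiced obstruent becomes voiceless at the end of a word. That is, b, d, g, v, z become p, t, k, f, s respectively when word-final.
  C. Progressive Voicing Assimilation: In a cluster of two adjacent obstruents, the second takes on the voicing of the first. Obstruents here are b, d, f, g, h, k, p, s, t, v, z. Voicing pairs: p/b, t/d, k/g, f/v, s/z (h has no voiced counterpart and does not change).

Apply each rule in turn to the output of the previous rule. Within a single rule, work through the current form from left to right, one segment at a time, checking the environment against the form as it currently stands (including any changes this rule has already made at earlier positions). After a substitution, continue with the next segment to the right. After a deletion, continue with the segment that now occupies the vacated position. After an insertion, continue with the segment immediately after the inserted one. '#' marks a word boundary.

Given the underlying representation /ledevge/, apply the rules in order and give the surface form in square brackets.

A Final Vowel Deletion: [ledevge] → [ledevg]
B Word-Final Devoicing: [ledevg] → [ledevk]
C Progressive Voicing Assimilation: [ledevk] → [ledevg]

[ledevg]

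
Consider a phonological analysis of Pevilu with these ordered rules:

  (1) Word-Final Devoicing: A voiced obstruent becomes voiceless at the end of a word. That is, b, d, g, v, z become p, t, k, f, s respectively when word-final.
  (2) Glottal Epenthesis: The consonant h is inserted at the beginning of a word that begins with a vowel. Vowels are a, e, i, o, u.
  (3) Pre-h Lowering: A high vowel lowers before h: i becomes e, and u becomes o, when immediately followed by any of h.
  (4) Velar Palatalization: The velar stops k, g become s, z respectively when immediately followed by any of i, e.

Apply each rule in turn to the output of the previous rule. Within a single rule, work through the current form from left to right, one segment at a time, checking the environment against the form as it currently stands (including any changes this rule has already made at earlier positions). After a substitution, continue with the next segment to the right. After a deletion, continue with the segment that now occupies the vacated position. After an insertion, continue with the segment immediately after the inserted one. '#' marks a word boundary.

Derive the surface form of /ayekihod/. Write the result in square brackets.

[hayesehot]

(1) Word-Final Devoicing: [ayekihod] → [ayekihot]
(2) Glottal Epenthesis: [ayekihot] → [hayekihot]
(3) Pre-h Lowering: [hayekihot] → [hayekehot]
(4) Velar Palatalization: [hayekehot] → [hayesehot]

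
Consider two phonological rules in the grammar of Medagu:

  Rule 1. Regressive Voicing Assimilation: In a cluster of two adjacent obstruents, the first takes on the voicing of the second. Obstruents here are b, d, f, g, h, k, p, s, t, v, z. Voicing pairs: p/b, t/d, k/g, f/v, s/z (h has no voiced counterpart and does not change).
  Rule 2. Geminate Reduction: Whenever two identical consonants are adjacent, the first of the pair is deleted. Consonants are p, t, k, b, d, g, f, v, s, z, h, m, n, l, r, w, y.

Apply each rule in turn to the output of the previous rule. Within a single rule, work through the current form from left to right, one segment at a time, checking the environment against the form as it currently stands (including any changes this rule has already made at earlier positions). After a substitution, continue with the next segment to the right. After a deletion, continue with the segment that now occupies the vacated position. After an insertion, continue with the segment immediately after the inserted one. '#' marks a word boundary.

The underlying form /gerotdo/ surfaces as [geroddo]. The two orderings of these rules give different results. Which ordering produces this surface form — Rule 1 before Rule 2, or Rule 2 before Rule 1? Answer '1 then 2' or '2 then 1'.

Order 1 then 2:
  1 Regressive Voicing Assimilation: [gerotdo] → [geroddo]
  2 Geminate Reduction: [geroddo] → [gerodo]
  result: [gerodo]
Order 2 then 1:
  2 Geminate Reduction: no change — [gerotdo]
  1 Regressive Voicing Assimilation: [gerotdo] → [geroddo]
  result: [geroddo]

2 then 1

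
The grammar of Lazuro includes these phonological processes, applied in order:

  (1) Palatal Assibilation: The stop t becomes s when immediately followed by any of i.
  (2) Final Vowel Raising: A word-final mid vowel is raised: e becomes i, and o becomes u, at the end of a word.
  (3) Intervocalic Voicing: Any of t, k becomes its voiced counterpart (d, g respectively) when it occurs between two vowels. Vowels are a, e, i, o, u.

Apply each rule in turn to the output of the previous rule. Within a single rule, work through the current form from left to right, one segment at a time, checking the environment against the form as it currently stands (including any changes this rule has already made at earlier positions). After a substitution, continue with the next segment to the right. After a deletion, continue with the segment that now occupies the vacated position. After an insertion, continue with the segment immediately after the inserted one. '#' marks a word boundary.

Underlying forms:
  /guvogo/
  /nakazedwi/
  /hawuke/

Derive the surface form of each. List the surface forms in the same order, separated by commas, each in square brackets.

[guvogu], [nagazedwi], [hawugi]

/guvogo/:
  (1) Palatal Assibilation: no change — [guvogo]
  (2) Final Vowel Raising: [guvogo] → [guvogu]
  (3) Intervocalic Voicing: no change — [guvogu]
/nakazedwi/:
  (1) Palatal Assibilation: no change — [nakazedwi]
  (2) Final Vowel Raising: no change — [nakazedwi]
  (3) Intervocalic Voicing: [nakazedwi] → [nagazedwi]
/hawuke/:
  (1) Palatal Assibilation: no change — [hawuke]
  (2) Final Vowel Raising: [hawuke] → [hawuki]
  (3) Intervocalic Voicing: [hawuki] → [hawugi]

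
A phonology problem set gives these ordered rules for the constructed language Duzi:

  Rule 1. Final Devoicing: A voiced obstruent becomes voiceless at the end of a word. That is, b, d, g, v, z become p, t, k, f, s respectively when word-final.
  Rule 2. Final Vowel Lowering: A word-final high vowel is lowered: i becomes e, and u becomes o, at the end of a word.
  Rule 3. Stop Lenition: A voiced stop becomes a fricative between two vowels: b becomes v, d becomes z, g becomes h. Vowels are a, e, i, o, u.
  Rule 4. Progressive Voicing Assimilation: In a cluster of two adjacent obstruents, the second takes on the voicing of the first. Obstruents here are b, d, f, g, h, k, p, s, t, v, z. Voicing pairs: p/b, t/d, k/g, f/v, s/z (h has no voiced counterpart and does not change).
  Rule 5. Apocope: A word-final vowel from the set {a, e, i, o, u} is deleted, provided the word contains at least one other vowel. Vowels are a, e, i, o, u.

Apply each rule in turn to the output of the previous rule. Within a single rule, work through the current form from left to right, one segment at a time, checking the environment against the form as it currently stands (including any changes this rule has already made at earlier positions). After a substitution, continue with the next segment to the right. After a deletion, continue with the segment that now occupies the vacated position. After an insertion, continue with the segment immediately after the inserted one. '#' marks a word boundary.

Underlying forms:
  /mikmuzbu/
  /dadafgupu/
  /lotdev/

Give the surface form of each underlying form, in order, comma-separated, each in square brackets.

/mikmuzbu/:
  Rule 1 Final Devoicing: no change — [mikmuzbu]
  Rule 2 Final Vowel Lowering: [mikmuzbu] → [mikmuzbo]
  Rule 3 Stop Lenition: no change — [mikmuzbo]
  Rule 4 Progressive Voicing Assimilation: no change — [mikmuzbo]
  Rule 5 Apocope: [mikmuzbo] → [mikmuzb]
/dadafgupu/:
  Rule 1 Final Devoicing: no change — [dadafgupu]
  Rule 2 Final Vowel Lowering: [dadafgupu] → [dadafgupo]
  Rule 3 Stop Lenition: [dadafgupo] → [dazafgupo]
  Rule 4 Progressive Voicing Assimilation: [dazafgupo] → [dazafkupo]
  Rule 5 Apocope: [dazafkupo] → [dazafkup]
/lotdev/:
  Rule 1 Final Devoicing: [lotdev] → [lotdef]
  Rule 2 Final Vowel Lowering: no change — [lotdef]
  Rule 3 Stop Lenition: no change — [lotdef]
  Rule 4 Progressive Voicing Assimilation: [lotdef] → [lottef]
  Rule 5 Apocope: no change — [lottef]

[mikmuzb], [dazafkup], [lottef]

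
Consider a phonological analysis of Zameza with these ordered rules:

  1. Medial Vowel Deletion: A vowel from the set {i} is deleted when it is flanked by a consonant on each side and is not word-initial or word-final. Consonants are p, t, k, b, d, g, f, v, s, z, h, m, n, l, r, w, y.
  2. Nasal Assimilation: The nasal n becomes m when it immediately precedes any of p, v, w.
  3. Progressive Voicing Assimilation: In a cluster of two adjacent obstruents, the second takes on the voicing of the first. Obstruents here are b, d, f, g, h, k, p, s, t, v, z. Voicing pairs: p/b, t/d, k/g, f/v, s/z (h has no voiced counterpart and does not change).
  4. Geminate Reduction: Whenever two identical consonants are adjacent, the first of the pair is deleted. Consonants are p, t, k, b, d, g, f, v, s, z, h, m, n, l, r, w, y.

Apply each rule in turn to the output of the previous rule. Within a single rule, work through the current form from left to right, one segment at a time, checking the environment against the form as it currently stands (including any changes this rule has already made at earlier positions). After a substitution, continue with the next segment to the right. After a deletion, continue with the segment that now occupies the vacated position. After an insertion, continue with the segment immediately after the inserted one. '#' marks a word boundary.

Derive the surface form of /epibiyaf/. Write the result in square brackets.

[epyaf]

1 Medial Vowel Deletion: [epibiyaf] → [epbyaf]
2 Nasal Assimilation: no change — [epbyaf]
3 Progressive Voicing Assimilation: [epbyaf] → [eppyaf]
4 Geminate Reduction: [eppyaf] → [epyaf]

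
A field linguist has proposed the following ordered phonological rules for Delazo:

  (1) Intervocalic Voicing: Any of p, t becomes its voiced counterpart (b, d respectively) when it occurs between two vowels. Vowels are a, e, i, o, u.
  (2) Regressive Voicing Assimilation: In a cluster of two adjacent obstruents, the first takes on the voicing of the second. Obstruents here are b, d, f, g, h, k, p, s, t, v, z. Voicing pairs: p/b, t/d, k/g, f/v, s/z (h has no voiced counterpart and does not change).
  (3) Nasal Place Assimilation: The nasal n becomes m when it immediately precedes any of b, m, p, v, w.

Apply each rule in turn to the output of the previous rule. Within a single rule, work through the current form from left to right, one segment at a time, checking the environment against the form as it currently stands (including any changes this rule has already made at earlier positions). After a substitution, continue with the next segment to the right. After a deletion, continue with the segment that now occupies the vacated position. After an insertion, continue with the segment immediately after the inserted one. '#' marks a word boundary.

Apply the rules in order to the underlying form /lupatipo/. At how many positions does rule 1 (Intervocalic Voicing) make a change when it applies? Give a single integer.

3

(1) Intervocalic Voicing: [lupatipo] → [lubadibo]
(2) Regressive Voicing Assimilation: no change — [lubadibo]
(3) Nasal Place Assimilation: no change — [lubadibo]
Rule 1 changed 3 position(s).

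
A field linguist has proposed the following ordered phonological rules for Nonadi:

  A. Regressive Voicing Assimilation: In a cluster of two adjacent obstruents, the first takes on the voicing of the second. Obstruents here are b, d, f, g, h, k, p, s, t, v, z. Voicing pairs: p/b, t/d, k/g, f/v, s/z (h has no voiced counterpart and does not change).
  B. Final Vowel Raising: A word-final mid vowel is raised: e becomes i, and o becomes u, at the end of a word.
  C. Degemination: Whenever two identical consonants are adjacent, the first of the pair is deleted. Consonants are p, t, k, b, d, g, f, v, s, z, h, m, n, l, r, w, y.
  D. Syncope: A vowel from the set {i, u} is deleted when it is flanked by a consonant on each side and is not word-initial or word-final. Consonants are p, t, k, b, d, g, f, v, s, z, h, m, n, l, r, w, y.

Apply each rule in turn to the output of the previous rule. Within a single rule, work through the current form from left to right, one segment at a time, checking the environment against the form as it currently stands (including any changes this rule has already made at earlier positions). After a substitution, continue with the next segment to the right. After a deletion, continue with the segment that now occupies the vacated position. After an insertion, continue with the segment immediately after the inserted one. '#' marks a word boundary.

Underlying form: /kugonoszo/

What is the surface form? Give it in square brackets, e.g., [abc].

A Regressive Voicing Assimilation: [kugonoszo] → [kugonozzo]
B Final Vowel Raising: [kugonozzo] → [kugonozzu]
C Degemination: [kugonozzu] → [kugonozu]
D Syncope: [kugonozu] → [kgonozu]

[kgonozu]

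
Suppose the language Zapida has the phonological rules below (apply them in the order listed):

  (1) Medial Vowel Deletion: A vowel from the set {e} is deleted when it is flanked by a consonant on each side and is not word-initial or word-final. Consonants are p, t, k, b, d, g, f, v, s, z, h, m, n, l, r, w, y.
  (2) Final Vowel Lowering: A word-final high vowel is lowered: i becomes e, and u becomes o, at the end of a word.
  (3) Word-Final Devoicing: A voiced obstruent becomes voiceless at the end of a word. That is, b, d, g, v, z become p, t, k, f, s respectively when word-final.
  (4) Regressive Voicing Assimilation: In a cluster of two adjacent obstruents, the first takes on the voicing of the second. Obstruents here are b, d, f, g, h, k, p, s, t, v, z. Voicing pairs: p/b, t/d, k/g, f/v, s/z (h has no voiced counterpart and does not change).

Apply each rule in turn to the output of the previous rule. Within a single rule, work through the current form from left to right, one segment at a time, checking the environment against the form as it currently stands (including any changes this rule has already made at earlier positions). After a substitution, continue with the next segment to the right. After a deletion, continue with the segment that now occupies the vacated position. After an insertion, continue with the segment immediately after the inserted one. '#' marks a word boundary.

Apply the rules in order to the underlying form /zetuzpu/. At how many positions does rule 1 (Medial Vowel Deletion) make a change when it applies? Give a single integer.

(1) Medial Vowel Deletion: [zetuzpu] → [ztuzpu]
(2) Final Vowel Lowering: [ztuzpu] → [ztuzpo]
(3) Word-Final Devoicing: no change — [ztuzpo]
(4) Regressive Voicing Assimilation: [ztuzpo] → [stuspo]
Rule 1 changed 1 position(s).

1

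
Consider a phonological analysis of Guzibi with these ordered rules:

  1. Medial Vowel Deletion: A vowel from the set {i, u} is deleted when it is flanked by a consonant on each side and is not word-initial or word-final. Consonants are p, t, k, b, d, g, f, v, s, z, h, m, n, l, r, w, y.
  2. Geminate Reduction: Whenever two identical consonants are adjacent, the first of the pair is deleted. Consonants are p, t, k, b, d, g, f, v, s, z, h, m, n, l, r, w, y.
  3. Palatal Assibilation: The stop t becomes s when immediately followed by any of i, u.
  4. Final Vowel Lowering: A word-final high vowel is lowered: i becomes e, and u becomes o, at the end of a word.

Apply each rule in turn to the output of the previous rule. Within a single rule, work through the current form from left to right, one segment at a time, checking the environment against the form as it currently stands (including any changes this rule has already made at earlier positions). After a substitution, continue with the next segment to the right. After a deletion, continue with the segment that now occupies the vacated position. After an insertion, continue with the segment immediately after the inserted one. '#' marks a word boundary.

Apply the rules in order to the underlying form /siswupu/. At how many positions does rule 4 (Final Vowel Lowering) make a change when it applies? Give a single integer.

1 Medial Vowel Deletion: [siswupu] → [sswpu]
2 Geminate Reduction: [sswpu] → [swpu]
3 Palatal Assibilation: no change — [swpu]
4 Final Vowel Lowering: [swpu] → [swpo]
Rule 4 changed 1 position(s).

1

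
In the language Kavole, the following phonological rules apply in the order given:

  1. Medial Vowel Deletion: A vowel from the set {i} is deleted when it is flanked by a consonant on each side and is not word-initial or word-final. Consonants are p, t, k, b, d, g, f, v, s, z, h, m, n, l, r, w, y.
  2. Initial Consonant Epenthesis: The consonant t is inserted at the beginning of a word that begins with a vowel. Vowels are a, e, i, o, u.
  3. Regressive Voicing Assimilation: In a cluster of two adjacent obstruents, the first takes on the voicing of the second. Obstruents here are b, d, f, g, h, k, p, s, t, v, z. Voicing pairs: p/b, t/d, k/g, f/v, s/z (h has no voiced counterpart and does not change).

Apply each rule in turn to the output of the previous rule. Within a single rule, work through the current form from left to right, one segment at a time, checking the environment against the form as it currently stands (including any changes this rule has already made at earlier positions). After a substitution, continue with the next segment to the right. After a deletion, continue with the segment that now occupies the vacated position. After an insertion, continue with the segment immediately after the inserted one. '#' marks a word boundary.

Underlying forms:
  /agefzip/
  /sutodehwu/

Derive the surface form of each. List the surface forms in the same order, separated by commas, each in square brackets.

[tagevsp], [sutodehwu]

/agefzip/:
  1 Medial Vowel Deletion: [agefzip] → [agefzp]
  2 Initial Consonant Epenthesis: [agefzp] → [tagefzp]
  3 Regressive Voicing Assimilation: [tagefzp] → [tagevsp]
/sutodehwu/:
  1 Medial Vowel Deletion: no change — [sutodehwu]
  2 Initial Consonant Epenthesis: no change — [sutodehwu]
  3 Regressive Voicing Assimilation: no change — [sutodehwu]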